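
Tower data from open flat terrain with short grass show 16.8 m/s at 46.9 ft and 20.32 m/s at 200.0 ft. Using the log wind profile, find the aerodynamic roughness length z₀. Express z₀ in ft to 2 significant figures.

z₀ ≈ 0.046 ft

Log law: V(z) ∝ ln(z/z₀). With r = V₁/V₂ = 16.8/20.32 = 0.82677,
r · ln(z₂/z₀) = ln(z₁/z₀) ⇒ ln z₀ = (ln z₁ − r·ln z₂)/(1 − r)
ln z₀ = (3.84802 − 0.82677×5.29832) / 0.17323 = -3.0739
z₀ = exp(-3.0739) = 0.04624 ft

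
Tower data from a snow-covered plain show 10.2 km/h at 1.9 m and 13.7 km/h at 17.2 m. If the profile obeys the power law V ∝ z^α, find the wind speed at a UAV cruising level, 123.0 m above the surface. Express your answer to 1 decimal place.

17.8 km/h

First find α: α = ln(V₂/V₁)/ln(z₂/z₁) = ln(13.7/10.2)/ln(17.2/1.9) = 0.29501/2.20306 = 0.1339
Extrapolate from 17.2 m to 123.0 m: V₃ = 13.7 × (123.0/17.2)^0.1339 = 13.7 × 1.3014 = 17.8291 km/h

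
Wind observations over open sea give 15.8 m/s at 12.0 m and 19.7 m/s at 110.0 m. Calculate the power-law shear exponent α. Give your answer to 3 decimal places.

α ≈ 0.100

Power law: V₂/V₁ = (z₂/z₁)^α ⇒ α = ln(V₂/V₁) / ln(z₂/z₁)
α = ln(19.7/15.8) / ln(110.0/12.0) = ln(1.2468) / ln(9.1667)
  = 0.22061 / 2.21557 = 0.09957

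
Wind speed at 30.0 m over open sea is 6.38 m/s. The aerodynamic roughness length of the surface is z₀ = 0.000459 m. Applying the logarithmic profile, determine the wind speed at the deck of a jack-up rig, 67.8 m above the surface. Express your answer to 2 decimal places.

6.85 m/s

Log law: V(z) ∝ ln(z/z₀), so V₂/V₁ = ln(z₂/z₀) / ln(z₁/z₀).
ln(67.8/0.000459) = 11.9030, ln(30.0/0.000459) = 11.0877
V₂ = 6.38 × 11.9030/11.0877 = 6.38 × 1.0735 = 6.8492 m/s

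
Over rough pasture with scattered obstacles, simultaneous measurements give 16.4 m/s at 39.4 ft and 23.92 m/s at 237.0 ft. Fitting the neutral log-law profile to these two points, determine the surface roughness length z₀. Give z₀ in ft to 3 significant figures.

z₀ ≈ 0.787 ft

Log law: V(z) ∝ ln(z/z₀). With r = V₁/V₂ = 16.4/23.92 = 0.68562,
r · ln(z₂/z₀) = ln(z₁/z₀) ⇒ ln z₀ = (ln z₁ − r·ln z₂)/(1 − r)
ln z₀ = (3.67377 − 0.68562×5.46806) / 0.31438 = -0.2393
z₀ = exp(-0.2393) = 0.7872 ft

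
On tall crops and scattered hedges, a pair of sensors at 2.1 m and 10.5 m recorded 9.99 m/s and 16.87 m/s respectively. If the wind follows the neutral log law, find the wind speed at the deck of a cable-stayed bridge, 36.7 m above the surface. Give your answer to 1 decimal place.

22.2 m/s

Log law: V ∝ ln(z/z₀). From the pair, with r = V₁/V₂ = 0.59218,
ln z₀ = (ln z₁ − r·ln z₂)/(1 − r) = (0.7419 − 0.59218×2.3514)/0.40782 = -1.5950 → z₀ = 0.2029 m
V₃ = V₁ · ln(z₃/z₀)/ln(z₁/z₀) = 9.99 × 5.1978/2.3370 = 22.2195 m/s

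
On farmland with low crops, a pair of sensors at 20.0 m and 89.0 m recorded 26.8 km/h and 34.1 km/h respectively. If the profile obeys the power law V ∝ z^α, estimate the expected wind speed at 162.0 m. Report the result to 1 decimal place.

37.6 km/h

First find α: α = ln(V₂/V₁)/ln(z₂/z₁) = ln(34.1/26.8)/ln(89.0/20.0) = 0.24090/1.49290 = 0.1614
Extrapolate from 89.0 m to 162.0 m: V₃ = 34.1 × (162.0/89.0)^0.1614 = 34.1 × 1.1015 = 37.5602 km/h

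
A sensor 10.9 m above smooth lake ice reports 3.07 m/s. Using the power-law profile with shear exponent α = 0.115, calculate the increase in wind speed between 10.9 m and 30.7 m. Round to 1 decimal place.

Power law: V₂ = V₁ · (z₂/z₁)^α = 3.07 × (2.8165)^0.115 = 3.4582 m/s
ΔV = 3.4582 − 3.07 = 0.3882 m/s

0.4 m/s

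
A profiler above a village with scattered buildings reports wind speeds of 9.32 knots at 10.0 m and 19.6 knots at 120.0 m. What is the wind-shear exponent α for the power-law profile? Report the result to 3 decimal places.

α ≈ 0.299

Power law: V₂/V₁ = (z₂/z₁)^α ⇒ α = ln(V₂/V₁) / ln(z₂/z₁)
α = ln(19.6/9.32) / ln(120.0/10.0) = ln(2.1030) / ln(12.0000)
  = 0.74337 / 2.48491 = 0.29915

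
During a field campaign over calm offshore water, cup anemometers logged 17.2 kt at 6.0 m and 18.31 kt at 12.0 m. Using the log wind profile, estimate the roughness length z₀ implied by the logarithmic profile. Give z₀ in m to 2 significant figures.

z₀ ≈ 0.00013 m

Log law: V(z) ∝ ln(z/z₀). With r = V₁/V₂ = 17.2/18.31 = 0.93938,
r · ln(z₂/z₀) = ln(z₁/z₀) ⇒ ln z₀ = (ln z₁ − r·ln z₂)/(1 − r)
ln z₀ = (1.79176 − 0.93938×2.48491) / 0.06062 = -8.9489
z₀ = exp(-8.9489) = 0.0001299 m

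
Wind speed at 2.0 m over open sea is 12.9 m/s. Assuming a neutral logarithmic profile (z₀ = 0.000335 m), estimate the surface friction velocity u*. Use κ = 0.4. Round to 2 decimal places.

u* ≈ 0.59 m/s

Log law: V(z) = (u*/κ) · ln(z/z₀) ⇒ u* = κ · V / ln(z/z₀)
u* = 0.4 × 12.9 / ln(2.0/0.000335) = 0.4 × 12.9 / 8.6945
   = 5.1600 / 8.6945 = 0.5935 m/s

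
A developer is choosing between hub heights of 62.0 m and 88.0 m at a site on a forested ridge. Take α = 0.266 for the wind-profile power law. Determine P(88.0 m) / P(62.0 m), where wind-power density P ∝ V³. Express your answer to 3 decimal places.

Speed ratio: V_B/V_A = (z_B/z_A)^α = (88.0/62.0)^0.266 = (1.4194)^0.266 = 1.09763
Power-density ratio: P_B/P_A = (V_B/V_A)³ = (1.09763)³ = 1.32242

1.322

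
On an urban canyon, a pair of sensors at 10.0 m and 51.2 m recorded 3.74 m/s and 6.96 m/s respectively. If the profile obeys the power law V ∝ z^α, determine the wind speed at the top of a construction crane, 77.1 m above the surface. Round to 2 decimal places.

First find α: α = ln(V₂/V₁)/ln(z₂/z₁) = ln(6.96/3.74)/ln(51.2/10.0) = 0.62109/1.63315 = 0.3803
Extrapolate from 51.2 m to 77.1 m: V₃ = 6.96 × (77.1/51.2)^0.3803 = 6.96 × 1.1685 = 8.1324 m/s

8.13 m/s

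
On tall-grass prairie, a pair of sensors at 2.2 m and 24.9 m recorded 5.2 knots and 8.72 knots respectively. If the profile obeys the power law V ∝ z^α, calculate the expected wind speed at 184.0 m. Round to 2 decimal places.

First find α: α = ln(V₂/V₁)/ln(z₂/z₁) = ln(8.72/5.2)/ln(24.9/2.2) = 0.51696/2.42641 = 0.2131
Extrapolate from 24.9 m to 184.0 m: V₃ = 8.72 × (184.0/24.9)^0.2131 = 8.72 × 1.5313 = 13.3531 knots

13.35 knots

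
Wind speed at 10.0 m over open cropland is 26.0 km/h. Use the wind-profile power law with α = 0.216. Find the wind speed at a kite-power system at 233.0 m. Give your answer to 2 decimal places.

51.32 km/h

Power-law profile: V₂ = V₁ · (z₂/z₁)^α
V₂ = 26.0 × (233.0/10.0)^0.216 = 26.0 × (23.3000)^0.216
    = 26.0 × 1.9740 = 51.3242 km/h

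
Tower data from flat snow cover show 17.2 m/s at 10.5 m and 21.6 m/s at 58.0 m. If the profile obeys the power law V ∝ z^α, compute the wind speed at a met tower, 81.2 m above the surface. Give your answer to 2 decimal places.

First find α: α = ln(V₂/V₁)/ln(z₂/z₁) = ln(21.6/17.2)/ln(58.0/10.5) = 0.22778/1.70907 = 0.1333
Extrapolate from 58.0 m to 81.2 m: V₃ = 21.6 × (81.2/58.0)^0.1333 = 21.6 × 1.0459 = 22.5907 m/s

22.59 m/s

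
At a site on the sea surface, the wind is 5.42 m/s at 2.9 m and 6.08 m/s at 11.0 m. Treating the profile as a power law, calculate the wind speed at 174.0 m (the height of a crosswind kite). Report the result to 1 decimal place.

First find α: α = ln(V₂/V₁)/ln(z₂/z₁) = ln(6.08/5.42)/ln(11.0/2.9) = 0.11491/1.33318 = 0.0862
Extrapolate from 11.0 m to 174.0 m: V₃ = 6.08 × (174.0/11.0)^0.0862 = 6.08 × 1.2687 = 7.7137 m/s

7.7 m/s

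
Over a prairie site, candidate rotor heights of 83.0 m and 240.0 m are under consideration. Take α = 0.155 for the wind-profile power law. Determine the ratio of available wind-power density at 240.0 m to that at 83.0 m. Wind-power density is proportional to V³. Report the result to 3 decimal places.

1.638

Speed ratio: V_B/V_A = (z_B/z_A)^α = (240.0/83.0)^0.155 = (2.8916)^0.155 = 1.17890
Power-density ratio: P_B/P_A = (V_B/V_A)³ = (1.17890)³ = 1.63843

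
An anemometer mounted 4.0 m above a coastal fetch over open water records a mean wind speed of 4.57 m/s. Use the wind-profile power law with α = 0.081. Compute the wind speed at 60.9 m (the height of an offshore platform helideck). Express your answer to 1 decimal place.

Power-law profile: V₂ = V₁ · (z₂/z₁)^α
V₂ = 4.57 × (60.9/4.0)^0.081 = 4.57 × (15.2250)^0.081
    = 4.57 × 1.2468 = 5.6977 m/s

5.7 m/s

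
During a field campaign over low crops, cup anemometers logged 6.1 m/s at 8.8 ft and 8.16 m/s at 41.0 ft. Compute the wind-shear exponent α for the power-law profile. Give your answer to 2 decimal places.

α ≈ 0.19

Power law: V₂/V₁ = (z₂/z₁)^α ⇒ α = ln(V₂/V₁) / ln(z₂/z₁)
α = ln(8.16/6.1) / ln(41.0/8.8) = ln(1.3377) / ln(4.6591)
  = 0.29096 / 1.53882 = 0.18908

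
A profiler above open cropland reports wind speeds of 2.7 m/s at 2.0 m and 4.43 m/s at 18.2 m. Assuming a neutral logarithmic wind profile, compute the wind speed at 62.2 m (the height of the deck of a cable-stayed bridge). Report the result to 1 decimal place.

5.4 m/s

Log law: V ∝ ln(z/z₀). From the pair, with r = V₁/V₂ = 0.60948,
ln z₀ = (ln z₁ − r·ln z₂)/(1 − r) = (0.6931 − 0.60948×2.9014)/0.39052 = -2.7533 → z₀ = 0.06372 m
V₃ = V₁ · ln(z₃/z₀)/ln(z₁/z₀) = 2.7 × 6.8836/3.4464 = 5.3928 m/s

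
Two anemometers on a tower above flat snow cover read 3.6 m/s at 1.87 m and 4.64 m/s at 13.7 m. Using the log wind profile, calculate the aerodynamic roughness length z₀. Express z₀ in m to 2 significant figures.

Log law: V(z) ∝ ln(z/z₀). With r = V₁/V₂ = 3.6/4.64 = 0.77586,
r · ln(z₂/z₀) = ln(z₁/z₀) ⇒ ln z₀ = (ln z₁ − r·ln z₂)/(1 − r)
ln z₀ = (0.62594 − 0.77586×2.61740) / 0.22414 = -6.2676
z₀ = exp(-6.2676) = 0.001897 m

z₀ ≈ 0.0019 m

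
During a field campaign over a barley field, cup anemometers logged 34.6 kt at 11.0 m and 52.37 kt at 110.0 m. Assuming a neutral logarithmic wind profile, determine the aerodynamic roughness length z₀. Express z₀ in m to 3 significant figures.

z₀ ≈ 0.124 m

Log law: V(z) ∝ ln(z/z₀). With r = V₁/V₂ = 34.6/52.37 = 0.66068,
r · ln(z₂/z₀) = ln(z₁/z₀) ⇒ ln z₀ = (ln z₁ − r·ln z₂)/(1 − r)
ln z₀ = (2.39790 − 0.66068×4.70048) / 0.33932 = -2.0855
z₀ = exp(-2.0855) = 0.1242 m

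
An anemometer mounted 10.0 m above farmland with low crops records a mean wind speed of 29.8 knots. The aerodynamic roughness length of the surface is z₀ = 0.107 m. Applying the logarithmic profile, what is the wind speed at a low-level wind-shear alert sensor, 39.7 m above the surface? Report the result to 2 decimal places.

38.86 knots

Log law: V(z) ∝ ln(z/z₀), so V₂/V₁ = ln(z₂/z₀) / ln(z₁/z₀).
ln(39.7/0.107) = 5.9163, ln(10.0/0.107) = 4.5375
V₂ = 29.8 × 5.9163/4.5375 = 29.8 × 1.3039 = 38.8550 knots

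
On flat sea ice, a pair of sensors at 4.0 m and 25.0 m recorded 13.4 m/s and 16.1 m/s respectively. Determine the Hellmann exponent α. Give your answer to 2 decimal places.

α ≈ 0.10

Power law: V₂/V₁ = (z₂/z₁)^α ⇒ α = ln(V₂/V₁) / ln(z₂/z₁)
α = ln(16.1/13.4) / ln(25.0/4.0) = ln(1.2015) / ln(6.2500)
  = 0.18356 / 1.83258 = 0.10017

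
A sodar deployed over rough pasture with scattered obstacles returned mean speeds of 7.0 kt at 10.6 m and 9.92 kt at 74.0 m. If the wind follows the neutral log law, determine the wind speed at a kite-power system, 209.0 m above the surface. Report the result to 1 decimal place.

11.5 kt

Log law: V ∝ ln(z/z₀). From the pair, with r = V₁/V₂ = 0.70565,
ln z₀ = (ln z₁ − r·ln z₂)/(1 − r) = (2.3609 − 0.70565×4.3041)/0.29435 = -2.2975 → z₀ = 0.1005 m
V₃ = V₁ · ln(z₃/z₀)/ln(z₁/z₀) = 7.0 × 7.6399/4.6584 = 11.4802 kt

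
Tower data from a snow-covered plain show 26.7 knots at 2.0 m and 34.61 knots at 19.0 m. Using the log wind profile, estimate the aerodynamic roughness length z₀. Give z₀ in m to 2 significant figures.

Log law: V(z) ∝ ln(z/z₀). With r = V₁/V₂ = 26.7/34.61 = 0.77145,
r · ln(z₂/z₀) = ln(z₁/z₀) ⇒ ln z₀ = (ln z₁ − r·ln z₂)/(1 − r)
ln z₀ = (0.69315 − 0.77145×2.94444) / 0.22855 = -6.9060
z₀ = exp(-6.9060) = 0.001002 m

z₀ ≈ 0.0010 m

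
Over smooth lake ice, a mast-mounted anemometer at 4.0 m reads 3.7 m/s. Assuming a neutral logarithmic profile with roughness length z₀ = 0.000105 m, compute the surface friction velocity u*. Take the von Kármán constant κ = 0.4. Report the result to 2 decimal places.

u* ≈ 0.14 m/s

Log law: V(z) = (u*/κ) · ln(z/z₀) ⇒ u* = κ · V / ln(z/z₀)
u* = 0.4 × 3.7 / ln(4.0/0.000105) = 0.4 × 3.7 / 10.5478
   = 1.4800 / 10.5478 = 0.1403 m/s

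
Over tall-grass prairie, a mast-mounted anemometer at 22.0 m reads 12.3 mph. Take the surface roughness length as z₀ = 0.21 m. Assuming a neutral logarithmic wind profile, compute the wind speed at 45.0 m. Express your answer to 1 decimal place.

14.2 mph

Log law: V(z) ∝ ln(z/z₀), so V₂/V₁ = ln(z₂/z₀) / ln(z₁/z₀).
ln(45.0/0.21) = 5.3673, ln(22.0/0.21) = 4.6517
V₂ = 12.3 × 5.3673/4.6517 = 12.3 × 1.1538 = 14.1922 mph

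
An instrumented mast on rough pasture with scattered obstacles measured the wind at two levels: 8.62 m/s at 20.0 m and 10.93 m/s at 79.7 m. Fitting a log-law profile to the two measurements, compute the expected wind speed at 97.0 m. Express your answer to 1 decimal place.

Log law: V ∝ ln(z/z₀). From the pair, with r = V₁/V₂ = 0.78866,
ln z₀ = (ln z₁ − r·ln z₂)/(1 − r) = (2.9957 − 0.78866×4.3783)/0.21134 = -2.1633 → z₀ = 0.1149 m
V₃ = V₁ · ln(z₃/z₀)/ln(z₁/z₀) = 8.62 × 6.7381/5.1591 = 11.2582 m/s

11.3 m/s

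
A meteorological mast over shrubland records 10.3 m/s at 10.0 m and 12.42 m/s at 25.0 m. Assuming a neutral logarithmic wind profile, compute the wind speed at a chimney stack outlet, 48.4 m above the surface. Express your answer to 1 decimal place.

13.9 m/s

Log law: V ∝ ln(z/z₀). From the pair, with r = V₁/V₂ = 0.82931,
ln z₀ = (ln z₁ − r·ln z₂)/(1 − r) = (2.3026 − 0.82931×3.2189)/0.17069 = -2.1492 → z₀ = 0.1166 m
V₃ = V₁ · ln(z₃/z₀)/ln(z₁/z₀) = 10.3 × 6.0287/4.4518 = 13.9485 m/s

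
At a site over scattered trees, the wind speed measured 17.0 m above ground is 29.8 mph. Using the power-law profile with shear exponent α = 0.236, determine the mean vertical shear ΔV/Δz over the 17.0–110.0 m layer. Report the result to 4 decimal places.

Power law: V₂ = V₁ · (z₂/z₁)^α = 29.8 × (6.4706)^0.236 = 46.3019 mph
ΔV/Δz = (46.3019 − 29.8)/(110.0 − 17.0) = 16.5019/93.0000 = 0.17744 mph/m

0.1774 mph/m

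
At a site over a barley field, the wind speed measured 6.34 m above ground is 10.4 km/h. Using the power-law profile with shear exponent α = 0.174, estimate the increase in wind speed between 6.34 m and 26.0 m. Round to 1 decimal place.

Power law: V₂ = V₁ · (z₂/z₁)^α = 10.4 × (4.1009)^0.174 = 13.2946 km/h
ΔV = 13.2946 − 10.4 = 2.8946 km/h

2.9 km/h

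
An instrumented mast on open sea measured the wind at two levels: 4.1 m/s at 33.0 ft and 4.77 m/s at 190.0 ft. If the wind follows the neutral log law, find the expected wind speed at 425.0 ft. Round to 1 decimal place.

5.1 m/s

Log law: V ∝ ln(z/z₀). From the pair, with r = V₁/V₂ = 0.85954,
ln z₀ = (ln z₁ − r·ln z₂)/(1 − r) = (3.4965 − 0.85954×5.2470)/0.14046 = -7.2156 → z₀ = 0.0007350 ft
V₃ = V₁ · ln(z₃/z₀)/ln(z₁/z₀) = 4.1 × 13.2677/10.7121 = 5.0781 m/s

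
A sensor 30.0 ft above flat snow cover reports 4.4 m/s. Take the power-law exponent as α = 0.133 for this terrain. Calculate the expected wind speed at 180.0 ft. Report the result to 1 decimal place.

5.6 m/s

Power-law profile: V₂ = V₁ · (z₂/z₁)^α
V₂ = 4.4 × (180.0/30.0)^0.133 = 4.4 × (6.0000)^0.133
    = 4.4 × 1.2691 = 5.5840 m/s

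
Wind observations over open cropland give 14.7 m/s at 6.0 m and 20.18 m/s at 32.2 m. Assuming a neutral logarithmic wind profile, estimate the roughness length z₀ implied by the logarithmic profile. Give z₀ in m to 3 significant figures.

Log law: V(z) ∝ ln(z/z₀). With r = V₁/V₂ = 14.7/20.18 = 0.72844,
r · ln(z₂/z₀) = ln(z₁/z₀) ⇒ ln z₀ = (ln z₁ − r·ln z₂)/(1 − r)
ln z₀ = (1.79176 − 0.72844×3.47197) / 0.27156 = -2.7154
z₀ = exp(-2.7154) = 0.06618 m

z₀ ≈ 0.0662 m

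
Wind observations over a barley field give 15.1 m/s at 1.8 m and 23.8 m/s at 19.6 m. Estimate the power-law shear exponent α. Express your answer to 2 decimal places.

Power law: V₂/V₁ = (z₂/z₁)^α ⇒ α = ln(V₂/V₁) / ln(z₂/z₁)
α = ln(23.8/15.1) / ln(19.6/1.8) = ln(1.5762) / ln(10.8889)
  = 0.45499 / 2.38774 = 0.19055

α ≈ 0.19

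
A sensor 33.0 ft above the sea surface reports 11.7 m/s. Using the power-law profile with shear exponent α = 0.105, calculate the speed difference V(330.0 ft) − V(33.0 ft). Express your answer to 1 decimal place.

Power law: V₂ = V₁ · (z₂/z₁)^α = 11.7 × (10.0000)^0.105 = 14.9000 m/s
ΔV = 14.9000 − 11.7 = 3.2000 m/s

3.2 m/s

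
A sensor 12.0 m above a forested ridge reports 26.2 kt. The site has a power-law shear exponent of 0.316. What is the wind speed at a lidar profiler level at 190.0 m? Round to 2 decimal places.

Power-law profile: V₂ = V₁ · (z₂/z₁)^α
V₂ = 26.2 × (190.0/12.0)^0.316 = 26.2 × (15.8333)^0.316
    = 26.2 × 2.3937 = 62.7142 kt

62.71 kt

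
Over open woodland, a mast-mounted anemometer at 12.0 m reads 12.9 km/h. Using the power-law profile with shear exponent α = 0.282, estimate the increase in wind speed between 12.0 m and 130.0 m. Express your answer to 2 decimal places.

Power law: V₂ = V₁ · (z₂/z₁)^α = 12.9 × (10.8333)^0.282 = 25.2576 km/h
ΔV = 25.2576 − 12.9 = 12.3576 km/h

12.36 km/h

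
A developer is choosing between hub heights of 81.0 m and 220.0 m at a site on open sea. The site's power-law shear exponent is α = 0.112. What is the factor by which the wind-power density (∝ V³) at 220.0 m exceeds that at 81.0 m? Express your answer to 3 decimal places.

Speed ratio: V_B/V_A = (z_B/z_A)^α = (220.0/81.0)^0.112 = (2.7160)^0.112 = 1.11841
Power-density ratio: P_B/P_A = (V_B/V_A)³ = (1.11841)³ = 1.39895

1.399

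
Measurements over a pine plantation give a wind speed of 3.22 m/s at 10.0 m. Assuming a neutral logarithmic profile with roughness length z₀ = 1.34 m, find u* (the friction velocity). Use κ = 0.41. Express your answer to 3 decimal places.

u* ≈ 0.657 m/s

Log law: V(z) = (u*/κ) · ln(z/z₀) ⇒ u* = κ · V / ln(z/z₀)
u* = 0.41 × 3.22 / ln(10.0/1.34) = 0.41 × 3.22 / 2.0099
   = 1.3202 / 2.0099 = 0.6568 m/s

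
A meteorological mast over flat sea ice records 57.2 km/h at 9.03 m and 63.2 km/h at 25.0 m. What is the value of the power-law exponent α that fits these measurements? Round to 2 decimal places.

Power law: V₂/V₁ = (z₂/z₁)^α ⇒ α = ln(V₂/V₁) / ln(z₂/z₁)
α = ln(63.2/57.2) / ln(25.0/9.03) = ln(1.1049) / ln(2.7685)
  = 0.09975 / 1.01832 = 0.09796

α ≈ 0.10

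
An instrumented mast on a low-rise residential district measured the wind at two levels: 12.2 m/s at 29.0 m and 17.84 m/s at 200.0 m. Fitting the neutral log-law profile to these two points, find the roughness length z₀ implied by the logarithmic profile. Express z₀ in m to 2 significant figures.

Log law: V(z) ∝ ln(z/z₀). With r = V₁/V₂ = 12.2/17.84 = 0.68386,
r · ln(z₂/z₀) = ln(z₁/z₀) ⇒ ln z₀ = (ln z₁ − r·ln z₂)/(1 − r)
ln z₀ = (3.36730 − 0.68386×5.29832) / 0.31614 = -0.8097
z₀ = exp(-0.8097) = 0.4450 m

z₀ ≈ 0.44 m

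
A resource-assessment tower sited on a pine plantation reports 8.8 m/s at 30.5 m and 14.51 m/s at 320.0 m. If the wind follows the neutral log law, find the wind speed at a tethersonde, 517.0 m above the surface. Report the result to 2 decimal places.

Log law: V ∝ ln(z/z₀). From the pair, with r = V₁/V₂ = 0.60648,
ln z₀ = (ln z₁ − r·ln z₂)/(1 − r) = (3.4177 − 0.60648×5.7683)/0.39352 = -0.2049 → z₀ = 0.8147 m
V₃ = V₁ · ln(z₃/z₀)/ln(z₁/z₀) = 8.8 × 6.4529/3.6226 = 15.6753 m/s

15.68 m/s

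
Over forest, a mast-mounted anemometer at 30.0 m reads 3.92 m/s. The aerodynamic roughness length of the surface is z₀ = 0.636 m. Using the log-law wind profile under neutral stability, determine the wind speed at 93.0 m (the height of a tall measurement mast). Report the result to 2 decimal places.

Log law: V(z) ∝ ln(z/z₀), so V₂/V₁ = ln(z₂/z₀) / ln(z₁/z₀).
ln(93.0/0.636) = 4.9852, ln(30.0/0.636) = 3.8538
V₂ = 3.92 × 4.9852/3.8538 = 3.92 × 1.2936 = 5.0709 m/s

5.07 m/s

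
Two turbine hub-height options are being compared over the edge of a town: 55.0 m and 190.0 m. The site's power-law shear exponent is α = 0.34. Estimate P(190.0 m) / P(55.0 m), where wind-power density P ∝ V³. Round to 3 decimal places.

3.541

Speed ratio: V_B/V_A = (z_B/z_A)^α = (190.0/55.0)^0.34 = (3.4545)^0.34 = 1.52424
Power-density ratio: P_B/P_A = (V_B/V_A)³ = (1.52424)³ = 3.54127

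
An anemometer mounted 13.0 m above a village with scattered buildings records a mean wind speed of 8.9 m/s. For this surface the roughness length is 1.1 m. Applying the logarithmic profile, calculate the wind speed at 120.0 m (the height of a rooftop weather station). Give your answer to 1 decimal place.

Log law: V(z) ∝ ln(z/z₀), so V₂/V₁ = ln(z₂/z₀) / ln(z₁/z₀).
ln(120.0/1.1) = 4.6922, ln(13.0/1.1) = 2.4696
V₂ = 8.9 × 4.6922/2.4696 = 8.9 × 1.8999 = 16.9095 m/s

16.9 m/s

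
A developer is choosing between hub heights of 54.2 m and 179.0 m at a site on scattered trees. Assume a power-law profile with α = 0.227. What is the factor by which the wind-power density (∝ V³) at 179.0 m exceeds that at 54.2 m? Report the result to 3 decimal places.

Speed ratio: V_B/V_A = (z_B/z_A)^α = (179.0/54.2)^0.227 = (3.3026)^0.227 = 1.31153
Power-density ratio: P_B/P_A = (V_B/V_A)³ = (1.31153)³ = 2.25600

2.256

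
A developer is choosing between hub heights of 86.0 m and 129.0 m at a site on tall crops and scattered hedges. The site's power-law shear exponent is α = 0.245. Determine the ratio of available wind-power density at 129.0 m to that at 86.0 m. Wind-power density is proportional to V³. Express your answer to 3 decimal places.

Speed ratio: V_B/V_A = (z_B/z_A)^α = (129.0/86.0)^0.245 = (1.5000)^0.245 = 1.10444
Power-density ratio: P_B/P_A = (V_B/V_A)³ = (1.10444)³ = 1.34718

1.347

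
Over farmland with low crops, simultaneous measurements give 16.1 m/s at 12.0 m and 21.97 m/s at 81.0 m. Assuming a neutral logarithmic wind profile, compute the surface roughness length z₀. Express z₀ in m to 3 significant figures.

z₀ ≈ 0.0638 m

Log law: V(z) ∝ ln(z/z₀). With r = V₁/V₂ = 16.1/21.97 = 0.73282,
r · ln(z₂/z₀) = ln(z₁/z₀) ⇒ ln z₀ = (ln z₁ − r·ln z₂)/(1 − r)
ln z₀ = (2.48491 − 0.73282×4.39445) / 0.26718 = -2.7525
z₀ = exp(-2.7525) = 0.06377 m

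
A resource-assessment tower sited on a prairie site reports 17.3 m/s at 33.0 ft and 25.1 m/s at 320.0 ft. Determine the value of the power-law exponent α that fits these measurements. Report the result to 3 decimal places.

α ≈ 0.164

Power law: V₂/V₁ = (z₂/z₁)^α ⇒ α = ln(V₂/V₁) / ln(z₂/z₁)
α = ln(25.1/17.3) / ln(320.0/33.0) = ln(1.4509) / ln(9.6970)
  = 0.37216 / 2.27181 = 0.16382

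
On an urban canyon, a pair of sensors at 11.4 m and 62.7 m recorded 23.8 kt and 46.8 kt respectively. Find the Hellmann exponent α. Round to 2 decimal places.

Power law: V₂/V₁ = (z₂/z₁)^α ⇒ α = ln(V₂/V₁) / ln(z₂/z₁)
α = ln(46.8/23.8) / ln(62.7/11.4) = ln(1.9664) / ln(5.5000)
  = 0.67620 / 1.70475 = 0.39666

α ≈ 0.40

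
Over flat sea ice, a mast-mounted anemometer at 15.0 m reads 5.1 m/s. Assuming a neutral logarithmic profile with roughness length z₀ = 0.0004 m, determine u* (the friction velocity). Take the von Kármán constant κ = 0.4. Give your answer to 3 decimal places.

u* ≈ 0.194 m/s

Log law: V(z) = (u*/κ) · ln(z/z₀) ⇒ u* = κ · V / ln(z/z₀)
u* = 0.4 × 5.1 / ln(15.0/0.0004) = 0.4 × 5.1 / 10.5321
   = 2.0400 / 10.5321 = 0.1937 m/s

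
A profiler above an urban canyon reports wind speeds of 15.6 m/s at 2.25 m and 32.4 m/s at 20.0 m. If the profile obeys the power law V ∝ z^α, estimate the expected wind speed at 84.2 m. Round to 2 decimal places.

First find α: α = ln(V₂/V₁)/ln(z₂/z₁) = ln(32.4/15.6)/ln(20.0/2.25) = 0.73089/2.18480 = 0.3345
Extrapolate from 20.0 m to 84.2 m: V₃ = 32.4 × (84.2/20.0)^0.3345 = 32.4 × 1.6175 = 52.4068 m/s

52.41 m/s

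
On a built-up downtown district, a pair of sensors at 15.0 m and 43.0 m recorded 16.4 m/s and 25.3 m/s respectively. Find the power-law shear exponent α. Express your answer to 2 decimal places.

Power law: V₂/V₁ = (z₂/z₁)^α ⇒ α = ln(V₂/V₁) / ln(z₂/z₁)
α = ln(25.3/16.4) / ln(43.0/15.0) = ln(1.5427) / ln(2.8667)
  = 0.43352 / 1.05315 = 0.41164

α ≈ 0.41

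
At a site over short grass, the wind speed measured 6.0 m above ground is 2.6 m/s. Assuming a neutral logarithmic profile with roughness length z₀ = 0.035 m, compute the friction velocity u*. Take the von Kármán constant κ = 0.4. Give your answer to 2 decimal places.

u* ≈ 0.20 m/s

Log law: V(z) = (u*/κ) · ln(z/z₀) ⇒ u* = κ · V / ln(z/z₀)
u* = 0.4 × 2.6 / ln(6.0/0.035) = 0.4 × 2.6 / 5.1442
   = 1.0400 / 5.1442 = 0.2022 m/s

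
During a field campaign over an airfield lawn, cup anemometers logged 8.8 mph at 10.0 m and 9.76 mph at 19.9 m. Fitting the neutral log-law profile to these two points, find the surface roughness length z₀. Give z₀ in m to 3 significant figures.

Log law: V(z) ∝ ln(z/z₀). With r = V₁/V₂ = 8.8/9.76 = 0.90164,
r · ln(z₂/z₀) = ln(z₁/z₀) ⇒ ln z₀ = (ln z₁ − r·ln z₂)/(1 − r)
ln z₀ = (2.30259 − 0.90164×2.99072) / 0.09836 = -4.0053
z₀ = exp(-4.0053) = 0.01822 m

z₀ ≈ 0.0182 m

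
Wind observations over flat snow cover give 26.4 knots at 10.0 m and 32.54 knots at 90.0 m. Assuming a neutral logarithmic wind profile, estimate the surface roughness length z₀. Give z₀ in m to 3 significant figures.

Log law: V(z) ∝ ln(z/z₀). With r = V₁/V₂ = 26.4/32.54 = 0.81131,
r · ln(z₂/z₀) = ln(z₁/z₀) ⇒ ln z₀ = (ln z₁ − r·ln z₂)/(1 − r)
ln z₀ = (2.30259 − 0.81131×4.49981) / 0.18869 = -7.1448
z₀ = exp(-7.1448) = 0.0007890 m

z₀ ≈ 0.000789 m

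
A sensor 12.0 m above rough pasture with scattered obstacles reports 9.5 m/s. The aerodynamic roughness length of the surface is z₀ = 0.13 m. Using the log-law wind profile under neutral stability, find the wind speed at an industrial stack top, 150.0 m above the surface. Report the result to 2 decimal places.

Log law: V(z) ∝ ln(z/z₀), so V₂/V₁ = ln(z₂/z₀) / ln(z₁/z₀).
ln(150.0/0.13) = 7.0509, ln(12.0/0.13) = 4.5251
V₂ = 9.5 × 7.0509/4.5251 = 9.5 × 1.5582 = 14.8025 m/s

14.80 m/s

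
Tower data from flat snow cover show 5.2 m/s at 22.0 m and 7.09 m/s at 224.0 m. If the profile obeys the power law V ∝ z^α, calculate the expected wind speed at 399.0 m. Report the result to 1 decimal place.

7.7 m/s

First find α: α = ln(V₂/V₁)/ln(z₂/z₁) = ln(7.09/5.2)/ln(224.0/22.0) = 0.31003/2.32060 = 0.1336
Extrapolate from 224.0 m to 399.0 m: V₃ = 7.09 × (399.0/224.0)^0.1336 = 7.09 × 1.0802 = 7.6585 m/s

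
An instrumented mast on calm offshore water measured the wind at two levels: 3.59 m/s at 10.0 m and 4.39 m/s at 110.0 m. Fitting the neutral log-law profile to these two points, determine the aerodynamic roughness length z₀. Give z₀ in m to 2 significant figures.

Log law: V(z) ∝ ln(z/z₀). With r = V₁/V₂ = 3.59/4.39 = 0.81777,
r · ln(z₂/z₀) = ln(z₁/z₀) ⇒ ln z₀ = (ln z₁ − r·ln z₂)/(1 − r)
ln z₀ = (2.30259 − 0.81777×4.70048) / 0.18223 = -8.4580
z₀ = exp(-8.4580) = 0.0002122 m

z₀ ≈ 0.00021 m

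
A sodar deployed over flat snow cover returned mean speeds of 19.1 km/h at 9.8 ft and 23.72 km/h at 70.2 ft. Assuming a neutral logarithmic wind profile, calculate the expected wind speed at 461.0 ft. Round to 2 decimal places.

Log law: V ∝ ln(z/z₀). From the pair, with r = V₁/V₂ = 0.80523,
ln z₀ = (ln z₁ − r·ln z₂)/(1 − r) = (2.2824 − 0.80523×4.2513)/0.19477 = -5.8577 → z₀ = 0.002858 ft
V₃ = V₁ · ln(z₃/z₀)/ln(z₁/z₀) = 19.1 × 11.9911/8.1401 = 28.1361 km/h

28.14 km/h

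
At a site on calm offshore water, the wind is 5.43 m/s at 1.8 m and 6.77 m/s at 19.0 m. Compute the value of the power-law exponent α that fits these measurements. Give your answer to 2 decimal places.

α ≈ 0.09

Power law: V₂/V₁ = (z₂/z₁)^α ⇒ α = ln(V₂/V₁) / ln(z₂/z₁)
α = ln(6.77/5.43) / ln(19.0/1.8) = ln(1.2468) / ln(10.5556)
  = 0.22056 / 2.35665 = 0.09359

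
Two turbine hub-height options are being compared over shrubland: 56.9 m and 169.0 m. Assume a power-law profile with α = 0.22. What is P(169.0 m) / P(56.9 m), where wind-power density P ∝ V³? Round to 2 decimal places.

2.05

Speed ratio: V_B/V_A = (z_B/z_A)^α = (169.0/56.9)^0.22 = (2.9701)^0.22 = 1.27060
Power-density ratio: P_B/P_A = (V_B/V_A)³ = (1.27060)³ = 2.05131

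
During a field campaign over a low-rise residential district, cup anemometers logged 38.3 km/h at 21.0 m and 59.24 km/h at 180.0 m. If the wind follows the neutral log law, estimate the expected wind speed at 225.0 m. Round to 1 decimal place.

61.4 km/h

Log law: V ∝ ln(z/z₀). From the pair, with r = V₁/V₂ = 0.64652,
ln z₀ = (ln z₁ − r·ln z₂)/(1 − r) = (3.0445 − 0.64652×5.1930)/0.35348 = -0.8850 → z₀ = 0.4127 m
V₃ = V₁ · ln(z₃/z₀)/ln(z₁/z₀) = 38.3 × 6.3011/3.9296 = 61.4149 km/h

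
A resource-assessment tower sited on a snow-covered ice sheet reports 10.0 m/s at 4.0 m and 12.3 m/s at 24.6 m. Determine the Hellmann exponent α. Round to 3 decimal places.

α ≈ 0.114

Power law: V₂/V₁ = (z₂/z₁)^α ⇒ α = ln(V₂/V₁) / ln(z₂/z₁)
α = ln(12.3/10.0) / ln(24.6/4.0) = ln(1.2300) / ln(6.1500)
  = 0.20701 / 1.81645 = 0.11397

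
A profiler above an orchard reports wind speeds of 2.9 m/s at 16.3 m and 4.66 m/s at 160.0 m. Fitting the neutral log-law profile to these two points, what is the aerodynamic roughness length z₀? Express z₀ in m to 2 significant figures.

Log law: V(z) ∝ ln(z/z₀). With r = V₁/V₂ = 2.9/4.66 = 0.62232,
r · ln(z₂/z₀) = ln(z₁/z₀) ⇒ ln z₀ = (ln z₁ − r·ln z₂)/(1 − r)
ln z₀ = (2.79117 − 0.62232×5.07517) / 0.37768 = -0.9723
z₀ = exp(-0.9723) = 0.3782 m

z₀ ≈ 0.38 m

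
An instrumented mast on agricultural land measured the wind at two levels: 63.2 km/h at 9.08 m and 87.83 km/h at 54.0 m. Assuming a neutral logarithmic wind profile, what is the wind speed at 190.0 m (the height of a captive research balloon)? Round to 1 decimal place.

105.2 km/h

Log law: V ∝ ln(z/z₀). From the pair, with r = V₁/V₂ = 0.71957,
ln z₀ = (ln z₁ − r·ln z₂)/(1 − r) = (2.2061 − 0.71957×3.9890)/0.28043 = -2.3688 → z₀ = 0.09359 m
V₃ = V₁ · ln(z₃/z₀)/ln(z₁/z₀) = 63.2 × 7.6159/4.5749 = 105.2092 km/h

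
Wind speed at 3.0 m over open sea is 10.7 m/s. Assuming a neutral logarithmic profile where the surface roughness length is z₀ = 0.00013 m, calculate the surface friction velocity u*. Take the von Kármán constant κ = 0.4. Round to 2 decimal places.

u* ≈ 0.43 m/s

Log law: V(z) = (u*/κ) · ln(z/z₀) ⇒ u* = κ · V / ln(z/z₀)
u* = 0.4 × 10.7 / ln(3.0/0.00013) = 0.4 × 10.7 / 10.0466
   = 4.2800 / 10.0466 = 0.4260 m/s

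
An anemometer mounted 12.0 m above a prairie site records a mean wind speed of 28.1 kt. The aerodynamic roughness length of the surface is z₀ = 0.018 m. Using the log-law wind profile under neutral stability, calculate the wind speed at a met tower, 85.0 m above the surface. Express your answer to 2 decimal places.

Log law: V(z) ∝ ln(z/z₀), so V₂/V₁ = ln(z₂/z₀) / ln(z₁/z₀).
ln(85.0/0.018) = 8.4600, ln(12.0/0.018) = 6.5023
V₂ = 28.1 × 8.4600/6.5023 = 28.1 × 1.3011 = 36.5605 kt

36.56 kt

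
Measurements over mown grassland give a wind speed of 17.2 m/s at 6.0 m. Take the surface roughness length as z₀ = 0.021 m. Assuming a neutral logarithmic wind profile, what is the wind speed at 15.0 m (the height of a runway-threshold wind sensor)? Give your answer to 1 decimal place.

Log law: V(z) ∝ ln(z/z₀), so V₂/V₁ = ln(z₂/z₀) / ln(z₁/z₀).
ln(15.0/0.021) = 6.5713, ln(6.0/0.021) = 5.6550
V₂ = 17.2 × 6.5713/5.6550 = 17.2 × 1.1620 = 19.9870 m/s

20.0 m/s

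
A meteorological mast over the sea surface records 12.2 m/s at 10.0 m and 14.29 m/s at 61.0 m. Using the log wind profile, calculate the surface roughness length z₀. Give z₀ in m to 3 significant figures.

z₀ ≈ 0.000260 m

Log law: V(z) ∝ ln(z/z₀). With r = V₁/V₂ = 12.2/14.29 = 0.85374,
r · ln(z₂/z₀) = ln(z₁/z₀) ⇒ ln z₀ = (ln z₁ − r·ln z₂)/(1 − r)
ln z₀ = (2.30259 − 0.85374×4.11087) / 0.14626 = -8.2530
z₀ = exp(-8.2530) = 0.0002605 m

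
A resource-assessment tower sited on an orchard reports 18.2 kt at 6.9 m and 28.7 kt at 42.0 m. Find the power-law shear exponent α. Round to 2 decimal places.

Power law: V₂/V₁ = (z₂/z₁)^α ⇒ α = ln(V₂/V₁) / ln(z₂/z₁)
α = ln(28.7/18.2) / ln(42.0/6.9) = ln(1.5769) / ln(6.0870)
  = 0.45548 / 1.80615 = 0.25218

α ≈ 0.25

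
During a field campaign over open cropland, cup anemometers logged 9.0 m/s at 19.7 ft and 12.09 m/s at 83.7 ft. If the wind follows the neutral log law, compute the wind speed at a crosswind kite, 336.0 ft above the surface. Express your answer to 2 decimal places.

15.06 m/s

Log law: V ∝ ln(z/z₀). From the pair, with r = V₁/V₂ = 0.74442,
ln z₀ = (ln z₁ − r·ln z₂)/(1 − r) = (2.9806 − 0.74442×4.4272)/0.25558 = -1.2328 → z₀ = 0.2915 ft
V₃ = V₁ · ln(z₃/z₀)/ln(z₁/z₀) = 9.0 × 7.0499/4.2135 = 15.0588 m/s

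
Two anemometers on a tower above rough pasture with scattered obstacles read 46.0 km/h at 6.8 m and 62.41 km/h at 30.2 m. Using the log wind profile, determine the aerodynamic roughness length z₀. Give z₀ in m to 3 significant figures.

Log law: V(z) ∝ ln(z/z₀). With r = V₁/V₂ = 46.0/62.41 = 0.73706,
r · ln(z₂/z₀) = ln(z₁/z₀) ⇒ ln z₀ = (ln z₁ − r·ln z₂)/(1 − r)
ln z₀ = (1.91692 − 0.73706×3.40784) / 0.26294 = -2.2624
z₀ = exp(-2.2624) = 0.1041 m

z₀ ≈ 0.104 m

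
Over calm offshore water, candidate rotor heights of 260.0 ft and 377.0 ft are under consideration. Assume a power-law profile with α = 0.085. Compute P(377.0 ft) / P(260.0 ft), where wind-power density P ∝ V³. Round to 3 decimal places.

1.099

Speed ratio: V_B/V_A = (z_B/z_A)^α = (377.0/260.0)^0.085 = (1.4500)^0.085 = 1.03209
Power-density ratio: P_B/P_A = (V_B/V_A)³ = (1.03209)³ = 1.09938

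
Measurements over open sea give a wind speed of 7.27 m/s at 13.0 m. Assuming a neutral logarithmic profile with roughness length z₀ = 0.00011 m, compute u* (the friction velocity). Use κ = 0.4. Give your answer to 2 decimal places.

Log law: V(z) = (u*/κ) · ln(z/z₀) ⇒ u* = κ · V / ln(z/z₀)
u* = 0.4 × 7.27 / ln(13.0/0.00011) = 0.4 × 7.27 / 11.6800
   = 2.9080 / 11.6800 = 0.2490 m/s

u* ≈ 0.25 m/s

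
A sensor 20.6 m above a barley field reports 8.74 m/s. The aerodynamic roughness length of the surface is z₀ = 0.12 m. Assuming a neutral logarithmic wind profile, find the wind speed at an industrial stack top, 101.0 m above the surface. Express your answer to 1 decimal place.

11.4 m/s

Log law: V(z) ∝ ln(z/z₀), so V₂/V₁ = ln(z₂/z₀) / ln(z₁/z₀).
ln(101.0/0.12) = 6.7354, ln(20.6/0.12) = 5.1456
V₂ = 8.74 × 6.7354/5.1456 = 8.74 × 1.3090 = 11.4404 m/s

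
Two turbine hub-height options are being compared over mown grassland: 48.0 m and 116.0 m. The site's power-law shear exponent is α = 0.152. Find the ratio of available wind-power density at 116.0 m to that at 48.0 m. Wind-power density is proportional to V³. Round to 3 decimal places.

Speed ratio: V_B/V_A = (z_B/z_A)^α = (116.0/48.0)^0.152 = (2.4167)^0.152 = 1.14353
Power-density ratio: P_B/P_A = (V_B/V_A)³ = (1.14353)³ = 1.49536

1.495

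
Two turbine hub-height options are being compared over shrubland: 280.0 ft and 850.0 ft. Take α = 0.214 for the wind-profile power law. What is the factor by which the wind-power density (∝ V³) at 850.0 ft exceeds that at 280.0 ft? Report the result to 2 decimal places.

Speed ratio: V_B/V_A = (z_B/z_A)^α = (850.0/280.0)^0.214 = (3.0357)^0.214 = 1.26825
Power-density ratio: P_B/P_A = (V_B/V_A)³ = (1.26825)³ = 2.03991

2.04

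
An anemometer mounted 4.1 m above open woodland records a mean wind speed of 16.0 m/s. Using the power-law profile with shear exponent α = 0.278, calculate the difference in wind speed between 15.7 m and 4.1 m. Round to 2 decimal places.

Power law: V₂ = V₁ · (z₂/z₁)^α = 16.0 × (3.8293)^0.278 = 23.2395 m/s
ΔV = 23.2395 − 16.0 = 7.2395 m/s

7.24 m/s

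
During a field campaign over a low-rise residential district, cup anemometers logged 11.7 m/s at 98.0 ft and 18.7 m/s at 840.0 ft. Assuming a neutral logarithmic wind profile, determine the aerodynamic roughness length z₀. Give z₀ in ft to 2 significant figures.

Log law: V(z) ∝ ln(z/z₀). With r = V₁/V₂ = 11.7/18.7 = 0.62567,
r · ln(z₂/z₀) = ln(z₁/z₀) ⇒ ln z₀ = (ln z₁ − r·ln z₂)/(1 − r)
ln z₀ = (4.58497 − 0.62567×6.73340) / 0.37433 = 0.9940
z₀ = exp(0.9940) = 2.702 ft

z₀ ≈ 2.7 ft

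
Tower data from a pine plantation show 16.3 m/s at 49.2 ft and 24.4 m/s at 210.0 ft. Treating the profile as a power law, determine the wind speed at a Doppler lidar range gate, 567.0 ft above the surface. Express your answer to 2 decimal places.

First find α: α = ln(V₂/V₁)/ln(z₂/z₁) = ln(24.4/16.3)/ln(210.0/49.2) = 0.40342/1.45121 = 0.2780
Extrapolate from 210.0 ft to 567.0 ft: V₃ = 24.4 × (567.0/210.0)^0.2780 = 24.4 × 1.3180 = 32.1590 m/s

32.16 m/s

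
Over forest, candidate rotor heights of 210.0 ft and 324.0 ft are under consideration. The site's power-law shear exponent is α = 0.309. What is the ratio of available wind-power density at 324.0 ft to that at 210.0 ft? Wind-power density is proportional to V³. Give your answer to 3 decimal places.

Speed ratio: V_B/V_A = (z_B/z_A)^α = (324.0/210.0)^0.309 = (1.5429)^0.309 = 1.14339
Power-density ratio: P_B/P_A = (V_B/V_A)³ = (1.14339)³ = 1.49478

1.495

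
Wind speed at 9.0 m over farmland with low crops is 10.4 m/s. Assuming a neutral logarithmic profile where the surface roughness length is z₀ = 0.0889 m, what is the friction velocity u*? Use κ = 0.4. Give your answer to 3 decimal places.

Log law: V(z) = (u*/κ) · ln(z/z₀) ⇒ u* = κ · V / ln(z/z₀)
u* = 0.4 × 10.4 / ln(9.0/0.0889) = 0.4 × 10.4 / 4.6175
   = 4.1600 / 4.6175 = 0.9009 m/s

u* ≈ 0.901 m/s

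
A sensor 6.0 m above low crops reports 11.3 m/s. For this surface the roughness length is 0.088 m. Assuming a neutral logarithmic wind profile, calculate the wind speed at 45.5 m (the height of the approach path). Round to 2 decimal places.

16.72 m/s

Log law: V(z) ∝ ln(z/z₀), so V₂/V₁ = ln(z₂/z₀) / ln(z₁/z₀).
ln(45.5/0.088) = 6.2481, ln(6.0/0.088) = 4.2222
V₂ = 11.3 × 6.2481/4.2222 = 11.3 × 1.4798 = 16.7221 m/s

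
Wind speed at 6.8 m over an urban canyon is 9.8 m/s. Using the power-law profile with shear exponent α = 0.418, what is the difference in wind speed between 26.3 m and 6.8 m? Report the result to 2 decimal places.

Power law: V₂ = V₁ · (z₂/z₁)^α = 9.8 × (3.8676)^0.418 = 17.2496 m/s
ΔV = 17.2496 − 9.8 = 7.4496 m/s

7.45 m/s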